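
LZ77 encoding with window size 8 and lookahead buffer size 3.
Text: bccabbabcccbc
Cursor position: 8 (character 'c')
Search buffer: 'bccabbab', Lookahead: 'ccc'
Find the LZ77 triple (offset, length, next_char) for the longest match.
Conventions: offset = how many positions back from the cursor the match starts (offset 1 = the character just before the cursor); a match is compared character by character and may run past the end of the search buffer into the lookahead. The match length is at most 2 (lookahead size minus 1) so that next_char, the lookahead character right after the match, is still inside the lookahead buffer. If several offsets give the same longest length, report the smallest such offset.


Try each offset into the search buffer:
  offset=1 (pos 7, char 'b'): match length 0
  offset=2 (pos 6, char 'a'): match length 0
  offset=3 (pos 5, char 'b'): match length 0
  offset=4 (pos 4, char 'b'): match length 0
  offset=5 (pos 3, char 'a'): match length 0
  offset=6 (pos 2, char 'c'): match length 1
  offset=7 (pos 1, char 'c'): match length 2
  offset=8 (pos 0, char 'b'): match length 0
Longest match has length 2 at offset 7.
next_char = character at position 8 + 2 = 10 -> 'c'

Best match: offset=7, length=2 (matching 'cc' starting at position 1)
LZ77 triple: (7, 2, 'c')


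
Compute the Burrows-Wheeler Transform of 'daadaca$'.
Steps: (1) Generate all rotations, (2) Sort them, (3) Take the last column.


Rotations (sorted):
  0: $daadaca -> last char: a
  1: a$daadac -> last char: c
  2: aadaca$d -> last char: d
  3: aca$daad -> last char: d
  4: adaca$da -> last char: a
  5: ca$daada -> last char: a
  6: daadaca$ -> last char: $
  7: daca$daa -> last char: a


BWT = acddaa$a


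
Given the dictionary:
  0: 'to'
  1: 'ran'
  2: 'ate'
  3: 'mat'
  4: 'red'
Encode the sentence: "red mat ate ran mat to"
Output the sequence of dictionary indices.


Look up each word in the dictionary:
  'red' -> 4
  'mat' -> 3
  'ate' -> 2
  'ran' -> 1
  'mat' -> 3
  'to' -> 0

Encoded: [4, 3, 2, 1, 3, 0]


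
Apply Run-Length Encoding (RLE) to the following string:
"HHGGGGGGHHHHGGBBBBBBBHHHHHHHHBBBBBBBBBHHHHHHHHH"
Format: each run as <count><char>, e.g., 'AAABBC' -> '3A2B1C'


Scanning runs left to right:
  i=0: run of 'H' x 2 -> '2H'
  i=2: run of 'G' x 6 -> '6G'
  i=8: run of 'H' x 4 -> '4H'
  i=12: run of 'G' x 2 -> '2G'
  i=14: run of 'B' x 7 -> '7B'
  i=21: run of 'H' x 8 -> '8H'
  i=29: run of 'B' x 9 -> '9B'
  i=38: run of 'H' x 9 -> '9H'

RLE = 2H6G4H2G7B8H9B9H


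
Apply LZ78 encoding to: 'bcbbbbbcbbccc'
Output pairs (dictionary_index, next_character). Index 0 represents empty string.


LZ78 encoding steps:
Dictionary: {0: ''}
Step 1: w='' (idx 0), next='b' -> output (0, 'b'), add 'b' as idx 1
Step 2: w='' (idx 0), next='c' -> output (0, 'c'), add 'c' as idx 2
Step 3: w='b' (idx 1), next='b' -> output (1, 'b'), add 'bb' as idx 3
Step 4: w='bb' (idx 3), next='b' -> output (3, 'b'), add 'bbb' as idx 4
Step 5: w='c' (idx 2), next='b' -> output (2, 'b'), add 'cb' as idx 5
Step 6: w='b' (idx 1), next='c' -> output (1, 'c'), add 'bc' as idx 6
Step 7: w='c' (idx 2), next='c' -> output (2, 'c'), add 'cc' as idx 7


Encoded: [(0, 'b'), (0, 'c'), (1, 'b'), (3, 'b'), (2, 'b'), (1, 'c'), (2, 'c')]


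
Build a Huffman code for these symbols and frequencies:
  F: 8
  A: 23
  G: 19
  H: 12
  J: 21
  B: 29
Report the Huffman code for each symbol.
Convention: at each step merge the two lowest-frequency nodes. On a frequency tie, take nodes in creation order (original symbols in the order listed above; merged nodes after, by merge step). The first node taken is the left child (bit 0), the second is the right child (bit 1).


Huffman tree construction:
Step 1: Merge F(8) + H(12) = 20
Step 2: Merge G(19) + (F+H)(20) = 39
Step 3: Merge J(21) + A(23) = 44
Step 4: Merge B(29) + (G+(F+H))(39) = 68
Step 5: Merge (J+A)(44) + (B+(G+(F+H)))(68) = 112
Read each symbol's code off the tree from the root (left child = 0, right child = 1).

Codes:
  F: 1110 (length 4)
  A: 01 (length 2)
  G: 110 (length 3)
  H: 1111 (length 4)
  J: 00 (length 2)
  B: 10 (length 2)
Average code length: 283/112 = 2.5268 bits/symbol


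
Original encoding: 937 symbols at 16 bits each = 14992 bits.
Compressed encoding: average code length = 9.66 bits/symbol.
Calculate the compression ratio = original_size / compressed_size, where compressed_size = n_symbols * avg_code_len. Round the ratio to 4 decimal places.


original_size = n_symbols * orig_bits = 937 * 16 = 14992 bits
compressed_size = n_symbols * avg_code_len = 937 * 9.66 = 9051.42 bits
ratio = original_size / compressed_size = 14992 / 9051.42 = 1.6563

Compression ratio = 1.6563


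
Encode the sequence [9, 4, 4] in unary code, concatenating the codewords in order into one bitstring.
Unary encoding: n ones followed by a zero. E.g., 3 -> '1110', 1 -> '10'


Encode each number as n ones followed by a terminating 0:
  9 -> 1111111110 (10 bits)
  4 -> 11110 (5 bits)
  4 -> 11110 (5 bits)
Total length = 10 + 5 + 5 = 20 bits.

Unary([9, 4, 4]) = 11111111101111011110 (20 bits)


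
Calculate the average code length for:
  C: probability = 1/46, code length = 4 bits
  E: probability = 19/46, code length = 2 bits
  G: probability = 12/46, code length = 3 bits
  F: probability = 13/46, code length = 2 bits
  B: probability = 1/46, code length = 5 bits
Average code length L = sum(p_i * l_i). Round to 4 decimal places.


Weighted contributions p_i * l_i:
  C: (1/46) * 4 = 4/46
  E: (19/46) * 2 = 38/46
  G: (12/46) * 3 = 36/46
  F: (13/46) * 2 = 26/46
  B: (1/46) * 5 = 5/46
Sum = (4 + 38 + 36 + 26 + 5)/46 = 109/46

L = 109/46 = 2.3696 bits/symbol


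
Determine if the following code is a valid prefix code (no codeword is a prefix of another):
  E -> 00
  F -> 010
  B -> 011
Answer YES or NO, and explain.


Checking each pair (does one codeword prefix another?):
  E='00' vs F='010': no prefix
  E='00' vs B='011': no prefix
  F='010' vs E='00': no prefix
  F='010' vs B='011': no prefix
  B='011' vs E='00': no prefix
  B='011' vs F='010': no prefix
No violation found over all pairs.

YES -- this is a valid prefix code. No codeword is a prefix of any other codeword.


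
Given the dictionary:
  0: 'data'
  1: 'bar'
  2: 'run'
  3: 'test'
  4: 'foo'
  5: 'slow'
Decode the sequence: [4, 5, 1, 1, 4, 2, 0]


Look up each index in the dictionary:
  4 -> 'foo'
  5 -> 'slow'
  1 -> 'bar'
  1 -> 'bar'
  4 -> 'foo'
  2 -> 'run'
  0 -> 'data'

Decoded: "foo slow bar bar foo run data"


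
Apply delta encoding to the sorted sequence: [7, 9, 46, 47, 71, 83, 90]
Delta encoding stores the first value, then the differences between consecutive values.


First value: 7
Deltas:
  9 - 7 = 2
  46 - 9 = 37
  47 - 46 = 1
  71 - 47 = 24
  83 - 71 = 12
  90 - 83 = 7


Delta encoded: [7, 2, 37, 1, 24, 12, 7]


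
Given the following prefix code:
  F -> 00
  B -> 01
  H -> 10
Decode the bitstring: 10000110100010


Decoding step by step:
Bits 10 -> H
Bits 00 -> F
Bits 01 -> B
Bits 10 -> H
Bits 10 -> H
Bits 00 -> F
Bits 10 -> H


Decoded message: HFBHHFH


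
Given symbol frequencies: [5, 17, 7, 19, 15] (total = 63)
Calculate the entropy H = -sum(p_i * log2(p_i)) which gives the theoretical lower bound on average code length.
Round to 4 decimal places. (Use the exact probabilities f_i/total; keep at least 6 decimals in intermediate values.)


Per-symbol terms -p_i * log2(p_i) with p_i = f_i/63:
  p = 5/63 = 0.079365: log2(p) = -3.655352, -p*log2(p) = 0.290107
  p = 17/63 = 0.269841: log2(p) = -1.889817, -p*log2(p) = 0.509951
  p = 7/63 = 0.111111: log2(p) = -3.169925, -p*log2(p) = 0.352214
  p = 19/63 = 0.301587: log2(p) = -1.729352, -p*log2(p) = 0.521551
  p = 15/63 = 0.238095: log2(p) = -2.070389, -p*log2(p) = 0.492950
H = 0.290107 + 0.509951 + 0.352214 + 0.521551 + 0.492950 = 2.166773

H = 2.1668 bits/symbol


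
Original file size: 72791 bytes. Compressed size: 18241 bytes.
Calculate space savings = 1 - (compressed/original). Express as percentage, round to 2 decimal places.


ratio = compressed/original = 18241/72791 = 0.250594
savings = 1 - ratio = 1 - 0.250594 = 0.749406
as a percentage: 0.749406 * 100 = 74.94%

Space savings = 1 - 18241/72791 = 74.94%


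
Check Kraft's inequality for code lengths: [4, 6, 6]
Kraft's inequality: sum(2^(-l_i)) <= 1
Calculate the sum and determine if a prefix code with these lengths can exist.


Sum = 2^(-4) + 2^(-6) + 2^(-6)
    = 0.0625 + 0.015625 + 0.015625
    = 6/64 = 0.09375
Since 0.09375 <= 1, Kraft's inequality IS satisfied.
A prefix code with these lengths CAN exist.

Kraft sum = 0.09375. Satisfied.


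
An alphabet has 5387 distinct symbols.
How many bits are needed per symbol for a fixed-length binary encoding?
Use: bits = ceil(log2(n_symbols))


log2(5387) = 12.3953
Bracket: 2^12 = 4096 < 5387 <= 2^13 = 8192
So ceil(log2(5387)) = 13

bits = ceil(log2(5387)) = ceil(12.3953) = 13 bits


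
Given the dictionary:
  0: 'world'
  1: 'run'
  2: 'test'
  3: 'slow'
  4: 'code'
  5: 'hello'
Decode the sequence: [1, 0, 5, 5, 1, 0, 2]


Look up each index in the dictionary:
  1 -> 'run'
  0 -> 'world'
  5 -> 'hello'
  5 -> 'hello'
  1 -> 'run'
  0 -> 'world'
  2 -> 'test'

Decoded: "run world hello hello run world test"


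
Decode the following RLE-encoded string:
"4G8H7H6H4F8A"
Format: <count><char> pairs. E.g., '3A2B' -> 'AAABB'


Expanding each <count><char> pair:
  4G -> 'GGGG'
  8H -> 'HHHHHHHH'
  7H -> 'HHHHHHH'
  6H -> 'HHHHHH'
  4F -> 'FFFF'
  8A -> 'AAAAAAAA'

Decoded = GGGGHHHHHHHHHHHHHHHHHHHHHFFFFAAAAAAAA


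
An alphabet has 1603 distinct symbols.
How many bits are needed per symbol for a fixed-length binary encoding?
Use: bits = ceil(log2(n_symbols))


log2(1603) = 10.6466
Bracket: 2^10 = 1024 < 1603 <= 2^11 = 2048
So ceil(log2(1603)) = 11

bits = ceil(log2(1603)) = ceil(10.6466) = 11 bits


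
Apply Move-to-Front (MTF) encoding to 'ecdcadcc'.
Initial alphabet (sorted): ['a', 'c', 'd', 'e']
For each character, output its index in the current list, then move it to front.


MTF encoding:
'e': index 3 in ['a', 'c', 'd', 'e'] -> ['e', 'a', 'c', 'd']
'c': index 2 in ['e', 'a', 'c', 'd'] -> ['c', 'e', 'a', 'd']
'd': index 3 in ['c', 'e', 'a', 'd'] -> ['d', 'c', 'e', 'a']
'c': index 1 in ['d', 'c', 'e', 'a'] -> ['c', 'd', 'e', 'a']
'a': index 3 in ['c', 'd', 'e', 'a'] -> ['a', 'c', 'd', 'e']
'd': index 2 in ['a', 'c', 'd', 'e'] -> ['d', 'a', 'c', 'e']
'c': index 2 in ['d', 'a', 'c', 'e'] -> ['c', 'd', 'a', 'e']
'c': index 0 in ['c', 'd', 'a', 'e'] -> ['c', 'd', 'a', 'e']


Output: [3, 2, 3, 1, 3, 2, 2, 0]


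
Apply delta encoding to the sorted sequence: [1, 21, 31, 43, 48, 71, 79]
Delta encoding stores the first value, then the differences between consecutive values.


First value: 1
Deltas:
  21 - 1 = 20
  31 - 21 = 10
  43 - 31 = 12
  48 - 43 = 5
  71 - 48 = 23
  79 - 71 = 8


Delta encoded: [1, 20, 10, 12, 5, 23, 8]


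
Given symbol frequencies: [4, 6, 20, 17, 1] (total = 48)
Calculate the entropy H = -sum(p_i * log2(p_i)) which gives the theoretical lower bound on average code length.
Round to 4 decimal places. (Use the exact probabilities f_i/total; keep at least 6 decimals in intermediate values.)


Per-symbol terms -p_i * log2(p_i) with p_i = f_i/48:
  p = 4/48 = 0.083333: log2(p) = -3.584963, -p*log2(p) = 0.298747
  p = 6/48 = 0.125000: log2(p) = -3.000000, -p*log2(p) = 0.375000
  p = 20/48 = 0.416667: log2(p) = -1.263034, -p*log2(p) = 0.526264
  p = 17/48 = 0.354167: log2(p) = -1.497500, -p*log2(p) = 0.530364
  p = 1/48 = 0.020833: log2(p) = -5.584963, -p*log2(p) = 0.116353
H = 0.298747 + 0.375000 + 0.526264 + 0.530364 + 0.116353 = 1.846728

H = 1.8467 bits/symbol


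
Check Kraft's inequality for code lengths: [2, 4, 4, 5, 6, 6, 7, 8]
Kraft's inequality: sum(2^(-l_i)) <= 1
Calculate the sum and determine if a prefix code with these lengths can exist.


Sum = 2^(-2) + 2^(-4) + 2^(-4) + 2^(-5) + 2^(-6) + 2^(-6) + 2^(-7) + 2^(-8)
    = 0.25 + 0.0625 + 0.0625 + 0.03125 + 0.015625 + 0.015625 + 0.0078125 + 0.00390625
    = 115/256 = 0.44921875
Since 0.44921875 <= 1, Kraft's inequality IS satisfied.
A prefix code with these lengths CAN exist.

Kraft sum = 0.44921875. Satisfied.


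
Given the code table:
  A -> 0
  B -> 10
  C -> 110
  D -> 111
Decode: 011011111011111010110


Decoding:
0 -> A
110 -> C
111 -> D
110 -> C
111 -> D
110 -> C
10 -> B
110 -> C


Result: ACDCDCBC


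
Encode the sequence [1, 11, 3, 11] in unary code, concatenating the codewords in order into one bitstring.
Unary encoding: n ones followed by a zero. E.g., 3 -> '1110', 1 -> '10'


Encode each number as n ones followed by a terminating 0:
  1 -> 10 (2 bits)
  11 -> 111111111110 (12 bits)
  3 -> 1110 (4 bits)
  11 -> 111111111110 (12 bits)
Total length = 2 + 12 + 4 + 12 = 30 bits.

Unary([1, 11, 3, 11]) = 101111111111101110111111111110 (30 bits)


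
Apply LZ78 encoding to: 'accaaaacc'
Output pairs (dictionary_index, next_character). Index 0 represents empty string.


LZ78 encoding steps:
Dictionary: {0: ''}
Step 1: w='' (idx 0), next='a' -> output (0, 'a'), add 'a' as idx 1
Step 2: w='' (idx 0), next='c' -> output (0, 'c'), add 'c' as idx 2
Step 3: w='c' (idx 2), next='a' -> output (2, 'a'), add 'ca' as idx 3
Step 4: w='a' (idx 1), next='a' -> output (1, 'a'), add 'aa' as idx 4
Step 5: w='a' (idx 1), next='c' -> output (1, 'c'), add 'ac' as idx 5
Step 6: w='c' (idx 2), end of input -> output (2, '')


Encoded: [(0, 'a'), (0, 'c'), (2, 'a'), (1, 'a'), (1, 'c'), (2, '')]


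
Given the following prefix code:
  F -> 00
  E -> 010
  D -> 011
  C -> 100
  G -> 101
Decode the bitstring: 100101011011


Decoding step by step:
Bits 100 -> C
Bits 101 -> G
Bits 011 -> D
Bits 011 -> D


Decoded message: CGDD


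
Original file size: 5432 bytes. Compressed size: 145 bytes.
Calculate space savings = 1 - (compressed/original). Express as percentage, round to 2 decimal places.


ratio = compressed/original = 145/5432 = 0.026694
savings = 1 - ratio = 1 - 0.026694 = 0.973306
as a percentage: 0.973306 * 100 = 97.33%

Space savings = 1 - 145/5432 = 97.33%


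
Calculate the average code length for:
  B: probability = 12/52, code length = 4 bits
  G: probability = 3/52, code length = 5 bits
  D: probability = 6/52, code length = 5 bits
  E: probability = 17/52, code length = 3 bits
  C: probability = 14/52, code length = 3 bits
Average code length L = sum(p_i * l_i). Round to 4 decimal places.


Weighted contributions p_i * l_i:
  B: (12/52) * 4 = 48/52
  G: (3/52) * 5 = 15/52
  D: (6/52) * 5 = 30/52
  E: (17/52) * 3 = 51/52
  C: (14/52) * 3 = 42/52
Sum = (48 + 15 + 30 + 51 + 42)/52 = 186/52

L = 186/52 = 3.5769 bits/symbol


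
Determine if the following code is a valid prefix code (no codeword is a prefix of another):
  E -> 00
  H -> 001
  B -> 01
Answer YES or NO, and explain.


Checking each pair (does one codeword prefix another?):
  E='00' vs H='001': prefix -- VIOLATION

NO -- this is NOT a valid prefix code. E (00) is a prefix of H (001).


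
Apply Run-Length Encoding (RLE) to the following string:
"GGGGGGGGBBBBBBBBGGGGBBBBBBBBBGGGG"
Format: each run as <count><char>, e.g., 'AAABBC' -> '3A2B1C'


Scanning runs left to right:
  i=0: run of 'G' x 8 -> '8G'
  i=8: run of 'B' x 8 -> '8B'
  i=16: run of 'G' x 4 -> '4G'
  i=20: run of 'B' x 9 -> '9B'
  i=29: run of 'G' x 4 -> '4G'

RLE = 8G8B4G9B4G


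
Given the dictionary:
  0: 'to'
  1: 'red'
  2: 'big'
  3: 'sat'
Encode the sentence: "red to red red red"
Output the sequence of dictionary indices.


Look up each word in the dictionary:
  'red' -> 1
  'to' -> 0
  'red' -> 1
  'red' -> 1
  'red' -> 1

Encoded: [1, 0, 1, 1, 1]


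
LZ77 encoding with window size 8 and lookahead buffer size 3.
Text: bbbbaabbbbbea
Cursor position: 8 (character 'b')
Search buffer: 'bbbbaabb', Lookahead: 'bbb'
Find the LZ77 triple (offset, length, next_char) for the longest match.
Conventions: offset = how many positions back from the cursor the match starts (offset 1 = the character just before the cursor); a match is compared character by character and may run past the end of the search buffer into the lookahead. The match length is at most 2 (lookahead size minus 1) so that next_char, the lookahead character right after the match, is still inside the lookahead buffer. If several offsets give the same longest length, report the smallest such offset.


Try each offset into the search buffer:
  offset=1 (pos 7, char 'b'): match length 2
  offset=2 (pos 6, char 'b'): match length 2
  offset=3 (pos 5, char 'a'): match length 0
  offset=4 (pos 4, char 'a'): match length 0
  offset=5 (pos 3, char 'b'): match length 1
  offset=6 (pos 2, char 'b'): match length 2
  offset=7 (pos 1, char 'b'): match length 2
  offset=8 (pos 0, char 'b'): match length 2
Longest match has length 2, found at offsets 1, 2, 6, 7, 8; take the smallest, offset 1.
next_char = character at position 8 + 2 = 10 -> 'b'

Best match: offset=1, length=2 (matching 'bb' starting at position 7)
LZ77 triple: (1, 2, 'b')


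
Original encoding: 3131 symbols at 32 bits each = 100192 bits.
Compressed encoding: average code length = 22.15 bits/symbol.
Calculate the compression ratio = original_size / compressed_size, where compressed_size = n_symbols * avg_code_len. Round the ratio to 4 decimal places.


original_size = n_symbols * orig_bits = 3131 * 32 = 100192 bits
compressed_size = n_symbols * avg_code_len = 3131 * 22.15 = 69351.65 bits
ratio = original_size / compressed_size = 100192 / 69351.65 = 1.4447

Compression ratio = 1.4447


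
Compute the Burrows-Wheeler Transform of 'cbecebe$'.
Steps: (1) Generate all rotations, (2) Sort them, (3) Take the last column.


Rotations (sorted):
  0: $cbecebe -> last char: e
  1: be$cbece -> last char: e
  2: becebe$c -> last char: c
  3: cbecebe$ -> last char: $
  4: cebe$cbe -> last char: e
  5: e$cbeceb -> last char: b
  6: ebe$cbec -> last char: c
  7: ecebe$cb -> last char: b


BWT = eec$ebcb


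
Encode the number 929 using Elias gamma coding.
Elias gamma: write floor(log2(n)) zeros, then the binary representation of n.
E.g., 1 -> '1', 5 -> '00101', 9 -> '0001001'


num_bits = floor(log2(929)) + 1 = 10
leading_zeros = num_bits - 1 = 9
binary(929) = 1110100001

Elias gamma(929) = '000000000' + '1110100001' = 0000000001110100001 (19 bits)


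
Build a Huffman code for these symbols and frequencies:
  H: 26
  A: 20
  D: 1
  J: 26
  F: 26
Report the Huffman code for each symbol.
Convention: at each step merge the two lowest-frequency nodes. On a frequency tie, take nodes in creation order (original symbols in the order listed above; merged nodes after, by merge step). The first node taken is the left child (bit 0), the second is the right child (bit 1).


Huffman tree construction:
Step 1: Merge D(1) + A(20) = 21
Step 2: Merge (D+A)(21) + H(26) = 47
Step 3: Merge J(26) + F(26) = 52
Step 4: Merge ((D+A)+H)(47) + (J+F)(52) = 99
Read each symbol's code off the tree from the root (left child = 0, right child = 1).

Codes:
  H: 01 (length 2)
  A: 001 (length 3)
  D: 000 (length 3)
  J: 10 (length 2)
  F: 11 (length 2)
Average code length: 219/99 = 2.2121 bits/symbol


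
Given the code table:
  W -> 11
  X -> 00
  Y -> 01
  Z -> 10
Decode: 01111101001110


Decoding:
01 -> Y
11 -> W
11 -> W
01 -> Y
00 -> X
11 -> W
10 -> Z


Result: YWWYXWZ


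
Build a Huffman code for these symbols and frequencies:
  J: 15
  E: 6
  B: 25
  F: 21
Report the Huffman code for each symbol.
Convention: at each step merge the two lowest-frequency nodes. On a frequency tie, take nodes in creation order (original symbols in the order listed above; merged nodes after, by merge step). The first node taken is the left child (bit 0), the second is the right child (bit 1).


Huffman tree construction:
Step 1: Merge E(6) + J(15) = 21
Step 2: Merge F(21) + (E+J)(21) = 42
Step 3: Merge B(25) + (F+(E+J))(42) = 67
Read each symbol's code off the tree from the root (left child = 0, right child = 1).

Codes:
  J: 111 (length 3)
  E: 110 (length 3)
  B: 0 (length 1)
  F: 10 (length 2)
Average code length: 130/67 = 1.9403 bits/symbol


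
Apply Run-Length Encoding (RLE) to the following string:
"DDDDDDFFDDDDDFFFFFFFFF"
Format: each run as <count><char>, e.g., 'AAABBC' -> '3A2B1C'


Scanning runs left to right:
  i=0: run of 'D' x 6 -> '6D'
  i=6: run of 'F' x 2 -> '2F'
  i=8: run of 'D' x 5 -> '5D'
  i=13: run of 'F' x 9 -> '9F'

RLE = 6D2F5D9F


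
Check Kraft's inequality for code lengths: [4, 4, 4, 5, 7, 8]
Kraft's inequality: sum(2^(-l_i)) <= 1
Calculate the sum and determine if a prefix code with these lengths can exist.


Sum = 2^(-4) + 2^(-4) + 2^(-4) + 2^(-5) + 2^(-7) + 2^(-8)
    = 0.0625 + 0.0625 + 0.0625 + 0.03125 + 0.0078125 + 0.00390625
    = 59/256 = 0.23046875
Since 0.23046875 <= 1, Kraft's inequality IS satisfied.
A prefix code with these lengths CAN exist.

Kraft sum = 0.23046875. Satisfied.


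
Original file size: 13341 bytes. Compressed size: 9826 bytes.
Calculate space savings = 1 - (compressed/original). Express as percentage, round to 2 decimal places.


ratio = compressed/original = 9826/13341 = 0.736526
savings = 1 - ratio = 1 - 0.736526 = 0.263474
as a percentage: 0.263474 * 100 = 26.35%

Space savings = 1 - 9826/13341 = 26.35%


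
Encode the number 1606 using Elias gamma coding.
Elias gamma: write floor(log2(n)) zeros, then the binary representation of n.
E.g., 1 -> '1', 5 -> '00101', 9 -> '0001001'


num_bits = floor(log2(1606)) + 1 = 11
leading_zeros = num_bits - 1 = 10
binary(1606) = 11001000110

Elias gamma(1606) = '0000000000' + '11001000110' = 000000000011001000110 (21 bits)


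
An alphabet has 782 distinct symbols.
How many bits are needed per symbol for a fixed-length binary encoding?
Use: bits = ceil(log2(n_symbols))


log2(782) = 9.611
Bracket: 2^9 = 512 < 782 <= 2^10 = 1024
So ceil(log2(782)) = 10

bits = ceil(log2(782)) = ceil(9.611) = 10 bits


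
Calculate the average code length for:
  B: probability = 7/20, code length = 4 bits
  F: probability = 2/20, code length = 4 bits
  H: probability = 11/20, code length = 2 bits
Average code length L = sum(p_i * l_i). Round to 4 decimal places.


Weighted contributions p_i * l_i:
  B: (7/20) * 4 = 28/20
  F: (2/20) * 4 = 8/20
  H: (11/20) * 2 = 22/20
Sum = (28 + 8 + 22)/20 = 58/20

L = 58/20 = 2.9000 bits/symbol


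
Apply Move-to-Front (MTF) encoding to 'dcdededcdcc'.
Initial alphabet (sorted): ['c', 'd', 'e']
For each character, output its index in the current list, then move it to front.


MTF encoding:
'd': index 1 in ['c', 'd', 'e'] -> ['d', 'c', 'e']
'c': index 1 in ['d', 'c', 'e'] -> ['c', 'd', 'e']
'd': index 1 in ['c', 'd', 'e'] -> ['d', 'c', 'e']
'e': index 2 in ['d', 'c', 'e'] -> ['e', 'd', 'c']
'd': index 1 in ['e', 'd', 'c'] -> ['d', 'e', 'c']
'e': index 1 in ['d', 'e', 'c'] -> ['e', 'd', 'c']
'd': index 1 in ['e', 'd', 'c'] -> ['d', 'e', 'c']
'c': index 2 in ['d', 'e', 'c'] -> ['c', 'd', 'e']
'd': index 1 in ['c', 'd', 'e'] -> ['d', 'c', 'e']
'c': index 1 in ['d', 'c', 'e'] -> ['c', 'd', 'e']
'c': index 0 in ['c', 'd', 'e'] -> ['c', 'd', 'e']


Output: [1, 1, 1, 2, 1, 1, 1, 2, 1, 1, 0]


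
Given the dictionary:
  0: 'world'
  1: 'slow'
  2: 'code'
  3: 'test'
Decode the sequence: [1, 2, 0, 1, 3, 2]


Look up each index in the dictionary:
  1 -> 'slow'
  2 -> 'code'
  0 -> 'world'
  1 -> 'slow'
  3 -> 'test'
  2 -> 'code'

Decoded: "slow code world slow test code"


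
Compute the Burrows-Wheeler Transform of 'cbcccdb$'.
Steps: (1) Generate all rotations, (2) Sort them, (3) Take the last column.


Rotations (sorted):
  0: $cbcccdb -> last char: b
  1: b$cbcccd -> last char: d
  2: bcccdb$c -> last char: c
  3: cbcccdb$ -> last char: $
  4: cccdb$cb -> last char: b
  5: ccdb$cbc -> last char: c
  6: cdb$cbcc -> last char: c
  7: db$cbccc -> last char: c


BWT = bdc$bccc


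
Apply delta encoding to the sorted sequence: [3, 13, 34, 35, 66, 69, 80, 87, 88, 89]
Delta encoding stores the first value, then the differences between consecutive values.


First value: 3
Deltas:
  13 - 3 = 10
  34 - 13 = 21
  35 - 34 = 1
  66 - 35 = 31
  69 - 66 = 3
  80 - 69 = 11
  87 - 80 = 7
  88 - 87 = 1
  89 - 88 = 1


Delta encoded: [3, 10, 21, 1, 31, 3, 11, 7, 1, 1]


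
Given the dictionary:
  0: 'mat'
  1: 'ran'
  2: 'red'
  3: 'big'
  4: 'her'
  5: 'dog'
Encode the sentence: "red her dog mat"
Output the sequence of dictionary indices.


Look up each word in the dictionary:
  'red' -> 2
  'her' -> 4
  'dog' -> 5
  'mat' -> 0

Encoded: [2, 4, 5, 0]


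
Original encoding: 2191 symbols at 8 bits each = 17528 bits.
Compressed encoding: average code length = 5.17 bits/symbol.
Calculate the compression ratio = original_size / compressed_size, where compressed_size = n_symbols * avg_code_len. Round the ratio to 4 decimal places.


original_size = n_symbols * orig_bits = 2191 * 8 = 17528 bits
compressed_size = n_symbols * avg_code_len = 2191 * 5.17 = 11327.47 bits
ratio = original_size / compressed_size = 17528 / 11327.47 = 1.5474

Compression ratio = 1.5474


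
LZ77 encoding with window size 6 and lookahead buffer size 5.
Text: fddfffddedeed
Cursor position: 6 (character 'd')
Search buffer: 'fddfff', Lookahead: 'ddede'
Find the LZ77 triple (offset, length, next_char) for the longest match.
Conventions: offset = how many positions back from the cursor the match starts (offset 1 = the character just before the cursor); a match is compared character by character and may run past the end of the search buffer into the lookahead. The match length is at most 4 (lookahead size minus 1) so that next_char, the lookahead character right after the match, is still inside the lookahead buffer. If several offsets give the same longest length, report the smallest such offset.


Try each offset into the search buffer:
  offset=1 (pos 5, char 'f'): match length 0
  offset=2 (pos 4, char 'f'): match length 0
  offset=3 (pos 3, char 'f'): match length 0
  offset=4 (pos 2, char 'd'): match length 1
  offset=5 (pos 1, char 'd'): match length 2
  offset=6 (pos 0, char 'f'): match length 0
Longest match has length 2 at offset 5.
next_char = character at position 6 + 2 = 8 -> 'e'

Best match: offset=5, length=2 (matching 'dd' starting at position 1)
LZ77 triple: (5, 2, 'e')


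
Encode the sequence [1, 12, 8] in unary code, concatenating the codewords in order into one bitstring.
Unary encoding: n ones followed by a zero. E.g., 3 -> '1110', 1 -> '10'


Encode each number as n ones followed by a terminating 0:
  1 -> 10 (2 bits)
  12 -> 1111111111110 (13 bits)
  8 -> 111111110 (9 bits)
Total length = 2 + 13 + 9 = 24 bits.

Unary([1, 12, 8]) = 101111111111110111111110 (24 bits)


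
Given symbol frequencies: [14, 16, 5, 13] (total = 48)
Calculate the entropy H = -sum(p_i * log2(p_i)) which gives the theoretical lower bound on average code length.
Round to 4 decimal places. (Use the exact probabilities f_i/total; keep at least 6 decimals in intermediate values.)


Per-symbol terms -p_i * log2(p_i) with p_i = f_i/48:
  p = 14/48 = 0.291667: log2(p) = -1.777608, -p*log2(p) = 0.518469
  p = 16/48 = 0.333333: log2(p) = -1.584963, -p*log2(p) = 0.528321
  p = 5/48 = 0.104167: log2(p) = -3.263034, -p*log2(p) = 0.339899
  p = 13/48 = 0.270833: log2(p) = -1.884523, -p*log2(p) = 0.510392
H = 0.518469 + 0.528321 + 0.339899 + 0.510392 = 1.897081

H = 1.8971 bits/symbol


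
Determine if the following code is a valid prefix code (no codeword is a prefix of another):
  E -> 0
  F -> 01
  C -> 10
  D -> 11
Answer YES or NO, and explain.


Checking each pair (does one codeword prefix another?):
  E='0' vs F='01': prefix -- VIOLATION

NO -- this is NOT a valid prefix code. E (0) is a prefix of F (01).


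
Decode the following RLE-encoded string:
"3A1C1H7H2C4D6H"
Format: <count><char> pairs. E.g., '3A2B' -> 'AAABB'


Expanding each <count><char> pair:
  3A -> 'AAA'
  1C -> 'C'
  1H -> 'H'
  7H -> 'HHHHHHH'
  2C -> 'CC'
  4D -> 'DDDD'
  6H -> 'HHHHHH'

Decoded = AAACHHHHHHHHCCDDDDHHHHHH


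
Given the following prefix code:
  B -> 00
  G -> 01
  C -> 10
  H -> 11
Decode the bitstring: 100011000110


Decoding step by step:
Bits 10 -> C
Bits 00 -> B
Bits 11 -> H
Bits 00 -> B
Bits 01 -> G
Bits 10 -> C


Decoded message: CBHBGC


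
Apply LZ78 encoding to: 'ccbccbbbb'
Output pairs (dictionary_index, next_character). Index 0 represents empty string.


LZ78 encoding steps:
Dictionary: {0: ''}
Step 1: w='' (idx 0), next='c' -> output (0, 'c'), add 'c' as idx 1
Step 2: w='c' (idx 1), next='b' -> output (1, 'b'), add 'cb' as idx 2
Step 3: w='c' (idx 1), next='c' -> output (1, 'c'), add 'cc' as idx 3
Step 4: w='' (idx 0), next='b' -> output (0, 'b'), add 'b' as idx 4
Step 5: w='b' (idx 4), next='b' -> output (4, 'b'), add 'bb' as idx 5
Step 6: w='b' (idx 4), end of input -> output (4, '')


Encoded: [(0, 'c'), (1, 'b'), (1, 'c'), (0, 'b'), (4, 'b'), (4, '')]


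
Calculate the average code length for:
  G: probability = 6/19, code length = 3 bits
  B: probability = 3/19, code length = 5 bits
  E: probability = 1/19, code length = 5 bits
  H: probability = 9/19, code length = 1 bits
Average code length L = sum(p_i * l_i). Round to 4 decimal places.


Weighted contributions p_i * l_i:
  G: (6/19) * 3 = 18/19
  B: (3/19) * 5 = 15/19
  E: (1/19) * 5 = 5/19
  H: (9/19) * 1 = 9/19
Sum = (18 + 15 + 5 + 9)/19 = 47/19

L = 47/19 = 2.4737 bits/symbol


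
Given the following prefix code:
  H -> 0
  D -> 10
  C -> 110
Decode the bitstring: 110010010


Decoding step by step:
Bits 110 -> C
Bits 0 -> H
Bits 10 -> D
Bits 0 -> H
Bits 10 -> D


Decoded message: CHDHD


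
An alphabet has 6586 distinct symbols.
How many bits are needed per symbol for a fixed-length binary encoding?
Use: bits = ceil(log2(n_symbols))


log2(6586) = 12.6852
Bracket: 2^12 = 4096 < 6586 <= 2^13 = 8192
So ceil(log2(6586)) = 13

bits = ceil(log2(6586)) = ceil(12.6852) = 13 bits


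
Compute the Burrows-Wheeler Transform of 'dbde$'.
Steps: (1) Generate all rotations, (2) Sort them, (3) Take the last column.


Rotations (sorted):
  0: $dbde -> last char: e
  1: bde$d -> last char: d
  2: dbde$ -> last char: $
  3: de$db -> last char: b
  4: e$dbd -> last char: d


BWT = ed$bd


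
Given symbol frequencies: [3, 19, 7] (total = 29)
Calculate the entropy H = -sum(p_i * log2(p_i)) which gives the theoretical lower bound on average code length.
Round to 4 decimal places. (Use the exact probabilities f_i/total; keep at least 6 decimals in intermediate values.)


Per-symbol terms -p_i * log2(p_i) with p_i = f_i/29:
  p = 3/29 = 0.103448: log2(p) = -3.273018, -p*log2(p) = 0.338588
  p = 19/29 = 0.655172: log2(p) = -0.610053, -p*log2(p) = 0.399690
  p = 7/29 = 0.241379: log2(p) = -2.050626, -p*log2(p) = 0.494979
H = 0.338588 + 0.399690 + 0.494979 = 1.233257

H = 1.2333 bits/symbol


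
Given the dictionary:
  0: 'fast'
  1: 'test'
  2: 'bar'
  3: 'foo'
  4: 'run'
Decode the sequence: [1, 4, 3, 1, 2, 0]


Look up each index in the dictionary:
  1 -> 'test'
  4 -> 'run'
  3 -> 'foo'
  1 -> 'test'
  2 -> 'bar'
  0 -> 'fast'

Decoded: "test run foo test bar fast"


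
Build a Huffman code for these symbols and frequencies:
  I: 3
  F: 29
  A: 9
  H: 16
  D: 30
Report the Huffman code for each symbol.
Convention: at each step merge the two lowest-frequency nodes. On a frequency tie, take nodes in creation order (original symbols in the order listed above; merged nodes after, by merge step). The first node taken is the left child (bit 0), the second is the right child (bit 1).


Huffman tree construction:
Step 1: Merge I(3) + A(9) = 12
Step 2: Merge (I+A)(12) + H(16) = 28
Step 3: Merge ((I+A)+H)(28) + F(29) = 57
Step 4: Merge D(30) + (((I+A)+H)+F)(57) = 87
Read each symbol's code off the tree from the root (left child = 0, right child = 1).

Codes:
  I: 1000 (length 4)
  F: 11 (length 2)
  A: 1001 (length 4)
  H: 101 (length 3)
  D: 0 (length 1)
Average code length: 184/87 = 2.1149 bits/symbol


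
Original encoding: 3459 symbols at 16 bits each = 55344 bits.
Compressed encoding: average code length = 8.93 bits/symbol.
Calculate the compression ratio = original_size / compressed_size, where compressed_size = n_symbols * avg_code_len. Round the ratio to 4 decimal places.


original_size = n_symbols * orig_bits = 3459 * 16 = 55344 bits
compressed_size = n_symbols * avg_code_len = 3459 * 8.93 = 30888.87 bits
ratio = original_size / compressed_size = 55344 / 30888.87 = 1.7917

Compression ratio = 1.7917


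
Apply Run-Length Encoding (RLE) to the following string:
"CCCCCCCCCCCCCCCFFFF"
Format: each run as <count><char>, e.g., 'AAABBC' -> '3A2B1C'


Scanning runs left to right:
  i=0: run of 'C' x 15 -> '15C'
  i=15: run of 'F' x 4 -> '4F'

RLE = 15C4F


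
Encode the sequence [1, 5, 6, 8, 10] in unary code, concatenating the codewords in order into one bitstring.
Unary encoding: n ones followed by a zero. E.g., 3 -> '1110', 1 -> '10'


Encode each number as n ones followed by a terminating 0:
  1 -> 10 (2 bits)
  5 -> 111110 (6 bits)
  6 -> 1111110 (7 bits)
  8 -> 111111110 (9 bits)
  10 -> 11111111110 (11 bits)
Total length = 2 + 6 + 7 + 9 + 11 = 35 bits.

Unary([1, 5, 6, 8, 10]) = 10111110111111011111111011111111110 (35 bits)


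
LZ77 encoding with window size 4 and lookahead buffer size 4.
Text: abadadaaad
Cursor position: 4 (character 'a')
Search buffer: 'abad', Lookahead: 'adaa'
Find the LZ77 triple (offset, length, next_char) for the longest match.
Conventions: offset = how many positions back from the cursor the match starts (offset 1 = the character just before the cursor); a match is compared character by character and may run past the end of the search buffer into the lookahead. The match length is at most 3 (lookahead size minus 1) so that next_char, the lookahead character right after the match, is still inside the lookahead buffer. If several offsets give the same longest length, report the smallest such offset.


Try each offset into the search buffer:
  offset=1 (pos 3, char 'd'): match length 0
  offset=2 (pos 2, char 'a'): match length 3
  offset=3 (pos 1, char 'b'): match length 0
  offset=4 (pos 0, char 'a'): match length 1
Longest match has length 3 at offset 2.
next_char = character at position 4 + 3 = 7 -> 'a'

Best match: offset=2, length=3 (matching 'ada' starting at position 2)
LZ77 triple: (2, 3, 'a')


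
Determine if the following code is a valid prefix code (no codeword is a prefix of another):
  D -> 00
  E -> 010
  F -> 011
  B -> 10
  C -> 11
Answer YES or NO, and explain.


Checking each pair (does one codeword prefix another?):
  D='00' vs E='010': no prefix
  D='00' vs F='011': no prefix
  D='00' vs B='10': no prefix
  D='00' vs C='11': no prefix
  E='010' vs D='00': no prefix
  E='010' vs F='011': no prefix
  E='010' vs B='10': no prefix
  E='010' vs C='11': no prefix
  F='011' vs D='00': no prefix
  F='011' vs E='010': no prefix
  F='011' vs B='10': no prefix
  F='011' vs C='11': no prefix
  B='10' vs D='00': no prefix
  B='10' vs E='010': no prefix
  B='10' vs F='011': no prefix
  B='10' vs C='11': no prefix
  C='11' vs D='00': no prefix
  C='11' vs E='010': no prefix
  C='11' vs F='011': no prefix
  C='11' vs B='10': no prefix
No violation found over all pairs.

YES -- this is a valid prefix code. No codeword is a prefix of any other codeword.


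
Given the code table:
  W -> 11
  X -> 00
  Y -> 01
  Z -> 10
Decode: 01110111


Decoding:
01 -> Y
11 -> W
01 -> Y
11 -> W


Result: YWYW


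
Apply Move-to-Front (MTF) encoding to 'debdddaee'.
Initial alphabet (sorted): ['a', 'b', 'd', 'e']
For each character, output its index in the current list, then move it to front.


MTF encoding:
'd': index 2 in ['a', 'b', 'd', 'e'] -> ['d', 'a', 'b', 'e']
'e': index 3 in ['d', 'a', 'b', 'e'] -> ['e', 'd', 'a', 'b']
'b': index 3 in ['e', 'd', 'a', 'b'] -> ['b', 'e', 'd', 'a']
'd': index 2 in ['b', 'e', 'd', 'a'] -> ['d', 'b', 'e', 'a']
'd': index 0 in ['d', 'b', 'e', 'a'] -> ['d', 'b', 'e', 'a']
'd': index 0 in ['d', 'b', 'e', 'a'] -> ['d', 'b', 'e', 'a']
'a': index 3 in ['d', 'b', 'e', 'a'] -> ['a', 'd', 'b', 'e']
'e': index 3 in ['a', 'd', 'b', 'e'] -> ['e', 'a', 'd', 'b']
'e': index 0 in ['e', 'a', 'd', 'b'] -> ['e', 'a', 'd', 'b']


Output: [2, 3, 3, 2, 0, 0, 3, 3, 0]


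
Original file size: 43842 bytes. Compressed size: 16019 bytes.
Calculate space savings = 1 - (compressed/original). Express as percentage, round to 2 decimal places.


ratio = compressed/original = 16019/43842 = 0.36538
savings = 1 - ratio = 1 - 0.36538 = 0.63462
as a percentage: 0.63462 * 100 = 63.46%

Space savings = 1 - 16019/43842 = 63.46%


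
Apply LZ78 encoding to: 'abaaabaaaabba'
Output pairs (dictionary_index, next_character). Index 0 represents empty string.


LZ78 encoding steps:
Dictionary: {0: ''}
Step 1: w='' (idx 0), next='a' -> output (0, 'a'), add 'a' as idx 1
Step 2: w='' (idx 0), next='b' -> output (0, 'b'), add 'b' as idx 2
Step 3: w='a' (idx 1), next='a' -> output (1, 'a'), add 'aa' as idx 3
Step 4: w='a' (idx 1), next='b' -> output (1, 'b'), add 'ab' as idx 4
Step 5: w='aa' (idx 3), next='a' -> output (3, 'a'), add 'aaa' as idx 5
Step 6: w='ab' (idx 4), next='b' -> output (4, 'b'), add 'abb' as idx 6
Step 7: w='a' (idx 1), end of input -> output (1, '')


Encoded: [(0, 'a'), (0, 'b'), (1, 'a'), (1, 'b'), (3, 'a'), (4, 'b'), (1, '')]


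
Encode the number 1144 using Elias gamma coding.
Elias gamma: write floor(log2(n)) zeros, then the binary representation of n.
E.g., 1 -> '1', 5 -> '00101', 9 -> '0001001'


num_bits = floor(log2(1144)) + 1 = 11
leading_zeros = num_bits - 1 = 10
binary(1144) = 10001111000

Elias gamma(1144) = '0000000000' + '10001111000' = 000000000010001111000 (21 bits)


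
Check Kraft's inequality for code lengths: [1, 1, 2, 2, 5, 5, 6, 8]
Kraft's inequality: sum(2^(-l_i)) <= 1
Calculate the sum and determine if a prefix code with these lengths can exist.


Sum = 2^(-1) + 2^(-1) + 2^(-2) + 2^(-2) + 2^(-5) + 2^(-5) + 2^(-6) + 2^(-8)
    = 0.5 + 0.5 + 0.25 + 0.25 + 0.03125 + 0.03125 + 0.015625 + 0.00390625
    = 405/256 = 1.58203125
Since 1.58203125 > 1, Kraft's inequality is NOT satisfied.
A prefix code with these lengths CANNOT exist.

Kraft sum = 1.58203125. Not satisfied.


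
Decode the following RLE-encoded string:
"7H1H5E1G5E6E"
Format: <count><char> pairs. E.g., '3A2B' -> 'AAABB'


Expanding each <count><char> pair:
  7H -> 'HHHHHHH'
  1H -> 'H'
  5E -> 'EEEEE'
  1G -> 'G'
  5E -> 'EEEEE'
  6E -> 'EEEEEE'

Decoded = HHHHHHHHEEEEEGEEEEEEEEEEE


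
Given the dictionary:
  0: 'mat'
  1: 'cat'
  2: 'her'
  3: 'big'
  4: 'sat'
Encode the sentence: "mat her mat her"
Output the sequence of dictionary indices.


Look up each word in the dictionary:
  'mat' -> 0
  'her' -> 2
  'mat' -> 0
  'her' -> 2

Encoded: [0, 2, 0, 2]


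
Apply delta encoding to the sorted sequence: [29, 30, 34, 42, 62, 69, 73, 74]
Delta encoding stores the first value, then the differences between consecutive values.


First value: 29
Deltas:
  30 - 29 = 1
  34 - 30 = 4
  42 - 34 = 8
  62 - 42 = 20
  69 - 62 = 7
  73 - 69 = 4
  74 - 73 = 1


Delta encoded: [29, 1, 4, 8, 20, 7, 4, 1]


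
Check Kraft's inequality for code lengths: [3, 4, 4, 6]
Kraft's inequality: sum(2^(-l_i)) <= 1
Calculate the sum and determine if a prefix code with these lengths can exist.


Sum = 2^(-3) + 2^(-4) + 2^(-4) + 2^(-6)
    = 0.125 + 0.0625 + 0.0625 + 0.015625
    = 17/64 = 0.265625
Since 0.265625 <= 1, Kraft's inequality IS satisfied.
A prefix code with these lengths CAN exist.

Kraft sum = 0.265625. Satisfied.


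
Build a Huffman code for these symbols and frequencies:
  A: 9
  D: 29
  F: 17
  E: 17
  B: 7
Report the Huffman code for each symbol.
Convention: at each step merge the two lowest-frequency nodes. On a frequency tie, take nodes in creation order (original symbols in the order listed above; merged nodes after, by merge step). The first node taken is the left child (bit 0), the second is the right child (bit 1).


Huffman tree construction:
Step 1: Merge B(7) + A(9) = 16
Step 2: Merge (B+A)(16) + F(17) = 33
Step 3: Merge E(17) + D(29) = 46
Step 4: Merge ((B+A)+F)(33) + (E+D)(46) = 79
Read each symbol's code off the tree from the root (left child = 0, right child = 1).

Codes:
  A: 001 (length 3)
  D: 11 (length 2)
  F: 01 (length 2)
  E: 10 (length 2)
  B: 000 (length 3)
Average code length: 174/79 = 2.2025 bits/symbol
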